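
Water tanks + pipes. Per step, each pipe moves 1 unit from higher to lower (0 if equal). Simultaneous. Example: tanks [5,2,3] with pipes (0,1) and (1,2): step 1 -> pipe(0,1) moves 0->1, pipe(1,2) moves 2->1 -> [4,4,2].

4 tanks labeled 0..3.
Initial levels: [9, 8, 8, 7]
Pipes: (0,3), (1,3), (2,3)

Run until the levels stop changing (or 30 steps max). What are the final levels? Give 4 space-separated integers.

Answer: 9 8 8 7

Derivation:
Step 1: flows [0->3,1->3,2->3] -> levels [8 7 7 10]
Step 2: flows [3->0,3->1,3->2] -> levels [9 8 8 7]
  -> period-2 cycle: step 2 state = step 0 state; never stabilizes
  -> state at step 30: (30-0) mod 2 = 0, same as step 0 -> [9 8 8 7]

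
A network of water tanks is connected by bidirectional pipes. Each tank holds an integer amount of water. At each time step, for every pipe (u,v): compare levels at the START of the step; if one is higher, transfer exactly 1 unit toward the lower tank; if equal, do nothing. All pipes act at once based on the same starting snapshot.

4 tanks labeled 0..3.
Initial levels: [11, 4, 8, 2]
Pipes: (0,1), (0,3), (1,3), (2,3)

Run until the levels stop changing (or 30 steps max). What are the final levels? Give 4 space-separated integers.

Answer: 7 6 7 5

Derivation:
Step 1: flows [0->1,0->3,1->3,2->3] -> levels [9 4 7 5]
Step 2: flows [0->1,0->3,3->1,2->3] -> levels [7 6 6 6]
Step 3: flows [0->1,0->3,1=3,2=3] -> levels [5 7 6 7]
Step 4: flows [1->0,3->0,1=3,3->2] -> levels [7 6 7 5]
Step 5: flows [0->1,0->3,1->3,2->3] -> levels [5 6 6 8]
Step 6: flows [1->0,3->0,3->1,3->2] -> levels [7 6 7 5]
  -> period-2 cycle: step 6 state = step 4 state; never stabilizes
  -> state at step 30: (30-4) mod 2 = 0, same as step 4 -> [7 6 7 5]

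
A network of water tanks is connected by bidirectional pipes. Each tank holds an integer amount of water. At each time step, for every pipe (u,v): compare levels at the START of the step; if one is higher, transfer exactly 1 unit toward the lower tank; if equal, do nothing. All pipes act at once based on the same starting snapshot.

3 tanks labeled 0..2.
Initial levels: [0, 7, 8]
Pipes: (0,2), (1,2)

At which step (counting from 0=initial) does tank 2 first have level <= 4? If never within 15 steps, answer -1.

Answer: -1

Derivation:
Step 1: flows [2->0,2->1] -> levels [1 8 6]
Step 2: flows [2->0,1->2] -> levels [2 7 6]
Step 3: flows [2->0,1->2] -> levels [3 6 6]
Step 4: flows [2->0,1=2] -> levels [4 6 5]
Step 5: flows [2->0,1->2] -> levels [5 5 5]
Step 6: flows [0=2,1=2] -> levels [5 5 5]
  -> stable; tank 2 stays at 5 > 4
Tank 2 never reaches <=4 within 15 steps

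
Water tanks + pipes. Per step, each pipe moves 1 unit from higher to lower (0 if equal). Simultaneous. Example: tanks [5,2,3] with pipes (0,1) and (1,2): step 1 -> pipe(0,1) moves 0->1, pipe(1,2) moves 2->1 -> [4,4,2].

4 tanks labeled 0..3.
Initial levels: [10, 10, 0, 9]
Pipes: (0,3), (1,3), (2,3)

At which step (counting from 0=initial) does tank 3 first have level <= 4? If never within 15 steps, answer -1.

Answer: -1

Derivation:
Step 1: flows [0->3,1->3,3->2] -> levels [9 9 1 10]
Step 2: flows [3->0,3->1,3->2] -> levels [10 10 2 7]
Step 3: flows [0->3,1->3,3->2] -> levels [9 9 3 8]
Step 4: flows [0->3,1->3,3->2] -> levels [8 8 4 9]
Step 5: flows [3->0,3->1,3->2] -> levels [9 9 5 6]
Step 6: flows [0->3,1->3,3->2] -> levels [8 8 6 7]
Step 7: flows [0->3,1->3,3->2] -> levels [7 7 7 8]
Step 8: flows [3->0,3->1,3->2] -> levels [8 8 8 5]
Step 9: flows [0->3,1->3,2->3] -> levels [7 7 7 8]
  -> period-2 cycle (repeats step 7); tank 3 never drops to <=4
Tank 3 never reaches <=4 within 15 steps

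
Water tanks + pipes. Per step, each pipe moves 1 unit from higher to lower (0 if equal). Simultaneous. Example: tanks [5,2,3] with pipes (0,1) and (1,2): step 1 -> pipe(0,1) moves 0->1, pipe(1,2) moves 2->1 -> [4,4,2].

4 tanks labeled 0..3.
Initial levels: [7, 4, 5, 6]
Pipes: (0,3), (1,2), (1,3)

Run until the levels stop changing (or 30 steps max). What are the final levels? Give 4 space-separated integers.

Step 1: flows [0->3,2->1,3->1] -> levels [6 6 4 6]
Step 2: flows [0=3,1->2,1=3] -> levels [6 5 5 6]
Step 3: flows [0=3,1=2,3->1] -> levels [6 6 5 5]
Step 4: flows [0->3,1->2,1->3] -> levels [5 4 6 7]
Step 5: flows [3->0,2->1,3->1] -> levels [6 6 5 5]
  -> period-2 cycle: step 5 state = step 3 state; never stabilizes
  -> state at step 30: (30-3) mod 2 = 1, same as step 4 -> [5 4 6 7]

Answer: 5 4 6 7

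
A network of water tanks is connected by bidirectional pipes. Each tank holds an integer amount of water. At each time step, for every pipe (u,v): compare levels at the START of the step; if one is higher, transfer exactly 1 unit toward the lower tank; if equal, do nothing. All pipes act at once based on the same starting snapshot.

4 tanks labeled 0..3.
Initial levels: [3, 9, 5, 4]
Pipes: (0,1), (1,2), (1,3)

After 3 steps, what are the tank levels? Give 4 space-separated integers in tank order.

Step 1: flows [1->0,1->2,1->3] -> levels [4 6 6 5]
Step 2: flows [1->0,1=2,1->3] -> levels [5 4 6 6]
Step 3: flows [0->1,2->1,3->1] -> levels [4 7 5 5]

Answer: 4 7 5 5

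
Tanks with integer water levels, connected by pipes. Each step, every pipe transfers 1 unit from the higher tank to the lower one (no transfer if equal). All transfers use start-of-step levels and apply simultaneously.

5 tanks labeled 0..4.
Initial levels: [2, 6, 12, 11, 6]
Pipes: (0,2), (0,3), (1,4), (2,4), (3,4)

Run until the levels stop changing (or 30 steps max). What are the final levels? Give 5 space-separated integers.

Answer: 9 7 6 6 9

Derivation:
Step 1: flows [2->0,3->0,1=4,2->4,3->4] -> levels [4 6 10 9 8]
Step 2: flows [2->0,3->0,4->1,2->4,3->4] -> levels [6 7 8 7 9]
Step 3: flows [2->0,3->0,4->1,4->2,4->3] -> levels [8 8 8 7 6]
Step 4: flows [0=2,0->3,1->4,2->4,3->4] -> levels [7 7 7 7 9]
Step 5: flows [0=2,0=3,4->1,4->2,4->3] -> levels [7 8 8 8 6]
Step 6: flows [2->0,3->0,1->4,2->4,3->4] -> levels [9 7 6 6 9]
Step 7: flows [0->2,0->3,4->1,4->2,4->3] -> levels [7 8 8 8 6]
  -> period-2 cycle: step 7 state = step 5 state; never stabilizes
  -> state at step 30: (30-5) mod 2 = 1, same as step 6 -> [9 7 6 6 9]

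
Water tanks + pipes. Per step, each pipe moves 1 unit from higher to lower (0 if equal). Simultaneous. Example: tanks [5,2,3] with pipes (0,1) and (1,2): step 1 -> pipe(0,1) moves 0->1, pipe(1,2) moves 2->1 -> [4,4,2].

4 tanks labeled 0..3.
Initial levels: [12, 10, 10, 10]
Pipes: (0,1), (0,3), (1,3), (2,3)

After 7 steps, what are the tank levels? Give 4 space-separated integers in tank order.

Step 1: flows [0->1,0->3,1=3,2=3] -> levels [10 11 10 11]
Step 2: flows [1->0,3->0,1=3,3->2] -> levels [12 10 11 9]
Step 3: flows [0->1,0->3,1->3,2->3] -> levels [10 10 10 12]
Step 4: flows [0=1,3->0,3->1,3->2] -> levels [11 11 11 9]
Step 5: flows [0=1,0->3,1->3,2->3] -> levels [10 10 10 12]
  -> period-2 cycle: step 5 state = step 3 state
  -> state at step 7: (7-3) mod 2 = 0, same as step 3 -> [10 10 10 12]

Answer: 10 10 10 12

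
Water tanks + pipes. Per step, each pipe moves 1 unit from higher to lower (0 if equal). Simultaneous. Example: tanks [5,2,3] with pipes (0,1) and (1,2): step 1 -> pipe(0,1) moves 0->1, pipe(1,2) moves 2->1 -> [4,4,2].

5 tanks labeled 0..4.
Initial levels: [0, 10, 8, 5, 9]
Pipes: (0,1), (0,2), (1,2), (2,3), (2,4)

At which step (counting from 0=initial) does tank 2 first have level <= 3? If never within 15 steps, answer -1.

Answer: -1

Derivation:
Step 1: flows [1->0,2->0,1->2,2->3,4->2] -> levels [2 8 8 6 8]
Step 2: flows [1->0,2->0,1=2,2->3,2=4] -> levels [4 7 6 7 8]
Step 3: flows [1->0,2->0,1->2,3->2,4->2] -> levels [6 5 8 6 7]
Step 4: flows [0->1,2->0,2->1,2->3,2->4] -> levels [6 7 4 7 8]
Step 5: flows [1->0,0->2,1->2,3->2,4->2] -> levels [6 5 8 6 7]
  -> period-2 cycle (repeats step 3); tank 2 never drops to <=3
Tank 2 never reaches <=3 within 15 steps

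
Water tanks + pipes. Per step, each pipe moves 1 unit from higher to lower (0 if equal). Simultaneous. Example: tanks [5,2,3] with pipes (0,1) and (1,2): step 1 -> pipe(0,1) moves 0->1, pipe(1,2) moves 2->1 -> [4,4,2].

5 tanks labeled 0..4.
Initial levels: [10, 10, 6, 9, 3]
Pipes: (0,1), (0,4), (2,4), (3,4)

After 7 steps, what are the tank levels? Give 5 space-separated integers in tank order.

Step 1: flows [0=1,0->4,2->4,3->4] -> levels [9 10 5 8 6]
Step 2: flows [1->0,0->4,4->2,3->4] -> levels [9 9 6 7 7]
Step 3: flows [0=1,0->4,4->2,3=4] -> levels [8 9 7 7 7]
Step 4: flows [1->0,0->4,2=4,3=4] -> levels [8 8 7 7 8]
Step 5: flows [0=1,0=4,4->2,4->3] -> levels [8 8 8 8 6]
Step 6: flows [0=1,0->4,2->4,3->4] -> levels [7 8 7 7 9]
Step 7: flows [1->0,4->0,4->2,4->3] -> levels [9 7 8 8 6]

Answer: 9 7 8 8 6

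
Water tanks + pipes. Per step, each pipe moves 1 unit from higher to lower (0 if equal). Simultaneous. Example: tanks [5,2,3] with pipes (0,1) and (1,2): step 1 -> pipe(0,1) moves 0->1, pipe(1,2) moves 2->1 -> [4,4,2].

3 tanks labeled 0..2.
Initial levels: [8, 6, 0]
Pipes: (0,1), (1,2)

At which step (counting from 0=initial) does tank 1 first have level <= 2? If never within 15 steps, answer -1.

Step 1: flows [0->1,1->2] -> levels [7 6 1]
Step 2: flows [0->1,1->2] -> levels [6 6 2]
Step 3: flows [0=1,1->2] -> levels [6 5 3]
Step 4: flows [0->1,1->2] -> levels [5 5 4]
Step 5: flows [0=1,1->2] -> levels [5 4 5]
Step 6: flows [0->1,2->1] -> levels [4 6 4]
Step 7: flows [1->0,1->2] -> levels [5 4 5]
  -> period-2 cycle (repeats step 5); tank 1 never drops to <=2
Tank 1 never reaches <=2 within 15 steps

Answer: -1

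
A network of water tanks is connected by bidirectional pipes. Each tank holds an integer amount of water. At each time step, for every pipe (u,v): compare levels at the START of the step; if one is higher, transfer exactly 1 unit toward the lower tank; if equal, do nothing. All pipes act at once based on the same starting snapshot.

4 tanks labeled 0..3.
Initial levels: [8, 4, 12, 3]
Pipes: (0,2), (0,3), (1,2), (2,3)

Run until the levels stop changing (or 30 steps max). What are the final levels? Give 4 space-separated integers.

Step 1: flows [2->0,0->3,2->1,2->3] -> levels [8 5 9 5]
Step 2: flows [2->0,0->3,2->1,2->3] -> levels [8 6 6 7]
Step 3: flows [0->2,0->3,1=2,3->2] -> levels [6 6 8 7]
Step 4: flows [2->0,3->0,2->1,2->3] -> levels [8 7 5 7]
Step 5: flows [0->2,0->3,1->2,3->2] -> levels [6 6 8 7]
  -> period-2 cycle: step 5 state = step 3 state; never stabilizes
  -> state at step 30: (30-3) mod 2 = 1, same as step 4 -> [8 7 5 7]

Answer: 8 7 5 7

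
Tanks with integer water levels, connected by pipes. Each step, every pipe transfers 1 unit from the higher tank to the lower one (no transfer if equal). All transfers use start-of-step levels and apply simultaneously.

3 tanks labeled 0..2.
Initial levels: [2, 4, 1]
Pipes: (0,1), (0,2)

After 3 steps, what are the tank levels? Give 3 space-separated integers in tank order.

Answer: 1 3 3

Derivation:
Step 1: flows [1->0,0->2] -> levels [2 3 2]
Step 2: flows [1->0,0=2] -> levels [3 2 2]
Step 3: flows [0->1,0->2] -> levels [1 3 3]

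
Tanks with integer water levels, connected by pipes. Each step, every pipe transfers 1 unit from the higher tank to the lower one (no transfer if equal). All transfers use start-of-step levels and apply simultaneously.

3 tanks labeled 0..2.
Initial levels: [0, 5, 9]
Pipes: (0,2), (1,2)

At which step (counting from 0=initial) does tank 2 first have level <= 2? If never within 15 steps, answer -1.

Step 1: flows [2->0,2->1] -> levels [1 6 7]
Step 2: flows [2->0,2->1] -> levels [2 7 5]
Step 3: flows [2->0,1->2] -> levels [3 6 5]
Step 4: flows [2->0,1->2] -> levels [4 5 5]
Step 5: flows [2->0,1=2] -> levels [5 5 4]
Step 6: flows [0->2,1->2] -> levels [4 4 6]
Step 7: flows [2->0,2->1] -> levels [5 5 4]
  -> period-2 cycle (repeats step 5); tank 2 never drops to <=2
Tank 2 never reaches <=2 within 15 steps

Answer: -1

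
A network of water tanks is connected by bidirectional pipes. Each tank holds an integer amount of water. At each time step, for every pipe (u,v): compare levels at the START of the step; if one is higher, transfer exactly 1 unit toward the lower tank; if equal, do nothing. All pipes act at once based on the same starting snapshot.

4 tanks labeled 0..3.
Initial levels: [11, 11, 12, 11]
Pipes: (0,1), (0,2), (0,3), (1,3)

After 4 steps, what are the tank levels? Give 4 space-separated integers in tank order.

Answer: 9 12 12 12

Derivation:
Step 1: flows [0=1,2->0,0=3,1=3] -> levels [12 11 11 11]
Step 2: flows [0->1,0->2,0->3,1=3] -> levels [9 12 12 12]
Step 3: flows [1->0,2->0,3->0,1=3] -> levels [12 11 11 11]
  -> period-2 cycle: step 3 state = step 1 state
  -> state at step 4: (4-1) mod 2 = 1, same as step 2 -> [9 12 12 12]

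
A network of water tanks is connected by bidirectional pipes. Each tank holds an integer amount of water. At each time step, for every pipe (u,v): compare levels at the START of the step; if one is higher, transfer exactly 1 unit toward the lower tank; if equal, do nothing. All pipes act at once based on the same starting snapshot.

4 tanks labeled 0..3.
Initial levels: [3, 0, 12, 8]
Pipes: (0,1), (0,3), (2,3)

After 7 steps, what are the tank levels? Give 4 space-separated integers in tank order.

Answer: 5 5 7 6

Derivation:
Step 1: flows [0->1,3->0,2->3] -> levels [3 1 11 8]
Step 2: flows [0->1,3->0,2->3] -> levels [3 2 10 8]
Step 3: flows [0->1,3->0,2->3] -> levels [3 3 9 8]
Step 4: flows [0=1,3->0,2->3] -> levels [4 3 8 8]
Step 5: flows [0->1,3->0,2=3] -> levels [4 4 8 7]
Step 6: flows [0=1,3->0,2->3] -> levels [5 4 7 7]
Step 7: flows [0->1,3->0,2=3] -> levels [5 5 7 6]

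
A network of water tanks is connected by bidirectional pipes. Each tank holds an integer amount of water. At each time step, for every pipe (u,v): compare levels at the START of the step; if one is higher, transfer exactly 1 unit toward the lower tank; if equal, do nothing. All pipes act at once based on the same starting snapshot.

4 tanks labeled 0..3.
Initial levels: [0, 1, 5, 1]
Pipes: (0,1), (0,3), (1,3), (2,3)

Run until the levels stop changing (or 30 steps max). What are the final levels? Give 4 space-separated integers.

Answer: 2 3 2 0

Derivation:
Step 1: flows [1->0,3->0,1=3,2->3] -> levels [2 0 4 1]
Step 2: flows [0->1,0->3,3->1,2->3] -> levels [0 2 3 2]
Step 3: flows [1->0,3->0,1=3,2->3] -> levels [2 1 2 2]
Step 4: flows [0->1,0=3,3->1,2=3] -> levels [1 3 2 1]
Step 5: flows [1->0,0=3,1->3,2->3] -> levels [2 1 1 3]
Step 6: flows [0->1,3->0,3->1,3->2] -> levels [2 3 2 0]
Step 7: flows [1->0,0->3,1->3,2->3] -> levels [2 1 1 3]
  -> period-2 cycle: step 7 state = step 5 state; never stabilizes
  -> state at step 30: (30-5) mod 2 = 1, same as step 6 -> [2 3 2 0]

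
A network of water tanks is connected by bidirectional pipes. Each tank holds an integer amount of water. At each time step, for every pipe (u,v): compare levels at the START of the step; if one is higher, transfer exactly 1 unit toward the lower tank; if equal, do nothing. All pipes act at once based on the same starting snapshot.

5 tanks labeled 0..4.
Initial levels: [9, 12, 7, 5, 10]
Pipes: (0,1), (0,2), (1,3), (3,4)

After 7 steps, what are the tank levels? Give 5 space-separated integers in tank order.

Step 1: flows [1->0,0->2,1->3,4->3] -> levels [9 10 8 7 9]
Step 2: flows [1->0,0->2,1->3,4->3] -> levels [9 8 9 9 8]
Step 3: flows [0->1,0=2,3->1,3->4] -> levels [8 10 9 7 9]
Step 4: flows [1->0,2->0,1->3,4->3] -> levels [10 8 8 9 8]
Step 5: flows [0->1,0->2,3->1,3->4] -> levels [8 10 9 7 9]
  -> period-2 cycle: step 5 state = step 3 state
  -> state at step 7: (7-3) mod 2 = 0, same as step 3 -> [8 10 9 7 9]

Answer: 8 10 9 7 9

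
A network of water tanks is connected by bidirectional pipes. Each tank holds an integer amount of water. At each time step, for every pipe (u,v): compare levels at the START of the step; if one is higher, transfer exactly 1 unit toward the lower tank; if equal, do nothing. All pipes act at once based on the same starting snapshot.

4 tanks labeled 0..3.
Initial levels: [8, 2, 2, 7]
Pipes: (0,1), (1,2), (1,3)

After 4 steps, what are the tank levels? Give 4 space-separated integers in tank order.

Answer: 5 4 5 5

Derivation:
Step 1: flows [0->1,1=2,3->1] -> levels [7 4 2 6]
Step 2: flows [0->1,1->2,3->1] -> levels [6 5 3 5]
Step 3: flows [0->1,1->2,1=3] -> levels [5 5 4 5]
Step 4: flows [0=1,1->2,1=3] -> levels [5 4 5 5]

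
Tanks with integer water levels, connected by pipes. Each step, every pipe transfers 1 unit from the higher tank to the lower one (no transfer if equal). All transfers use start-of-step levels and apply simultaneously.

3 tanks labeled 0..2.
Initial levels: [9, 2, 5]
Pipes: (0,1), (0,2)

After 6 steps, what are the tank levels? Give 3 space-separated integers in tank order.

Answer: 6 5 5

Derivation:
Step 1: flows [0->1,0->2] -> levels [7 3 6]
Step 2: flows [0->1,0->2] -> levels [5 4 7]
Step 3: flows [0->1,2->0] -> levels [5 5 6]
Step 4: flows [0=1,2->0] -> levels [6 5 5]
Step 5: flows [0->1,0->2] -> levels [4 6 6]
Step 6: flows [1->0,2->0] -> levels [6 5 5]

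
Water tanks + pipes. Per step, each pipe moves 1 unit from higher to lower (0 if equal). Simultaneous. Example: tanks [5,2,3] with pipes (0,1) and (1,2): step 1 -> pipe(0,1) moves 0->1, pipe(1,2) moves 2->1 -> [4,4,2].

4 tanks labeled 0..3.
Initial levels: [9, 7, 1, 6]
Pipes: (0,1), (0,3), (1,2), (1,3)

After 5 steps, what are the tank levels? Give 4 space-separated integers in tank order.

Answer: 6 5 6 6

Derivation:
Step 1: flows [0->1,0->3,1->2,1->3] -> levels [7 6 2 8]
Step 2: flows [0->1,3->0,1->2,3->1] -> levels [7 7 3 6]
Step 3: flows [0=1,0->3,1->2,1->3] -> levels [6 5 4 8]
Step 4: flows [0->1,3->0,1->2,3->1] -> levels [6 6 5 6]
Step 5: flows [0=1,0=3,1->2,1=3] -> levels [6 5 6 6]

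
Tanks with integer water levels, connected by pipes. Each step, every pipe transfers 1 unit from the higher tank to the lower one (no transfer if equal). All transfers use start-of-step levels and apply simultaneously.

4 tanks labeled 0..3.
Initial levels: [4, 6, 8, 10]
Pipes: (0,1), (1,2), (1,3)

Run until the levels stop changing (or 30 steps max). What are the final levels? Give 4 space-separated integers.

Answer: 7 7 7 7

Derivation:
Step 1: flows [1->0,2->1,3->1] -> levels [5 7 7 9]
Step 2: flows [1->0,1=2,3->1] -> levels [6 7 7 8]
Step 3: flows [1->0,1=2,3->1] -> levels [7 7 7 7]
Step 4: flows [0=1,1=2,1=3] -> levels [7 7 7 7]
  -> stable (no change)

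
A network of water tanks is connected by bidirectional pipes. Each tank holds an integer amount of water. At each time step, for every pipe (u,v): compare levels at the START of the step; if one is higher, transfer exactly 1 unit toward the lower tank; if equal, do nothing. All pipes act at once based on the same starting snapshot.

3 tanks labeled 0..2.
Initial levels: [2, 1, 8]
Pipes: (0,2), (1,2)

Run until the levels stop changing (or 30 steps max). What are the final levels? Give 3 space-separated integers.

Step 1: flows [2->0,2->1] -> levels [3 2 6]
Step 2: flows [2->0,2->1] -> levels [4 3 4]
Step 3: flows [0=2,2->1] -> levels [4 4 3]
Step 4: flows [0->2,1->2] -> levels [3 3 5]
Step 5: flows [2->0,2->1] -> levels [4 4 3]
  -> period-2 cycle: step 5 state = step 3 state; never stabilizes
  -> state at step 30: (30-3) mod 2 = 1, same as step 4 -> [3 3 5]

Answer: 3 3 5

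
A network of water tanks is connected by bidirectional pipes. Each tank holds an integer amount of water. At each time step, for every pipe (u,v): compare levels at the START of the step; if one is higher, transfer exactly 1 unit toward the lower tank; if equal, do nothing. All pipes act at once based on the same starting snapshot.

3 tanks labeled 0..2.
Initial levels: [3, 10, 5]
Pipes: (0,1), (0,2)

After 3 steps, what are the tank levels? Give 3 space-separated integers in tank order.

Step 1: flows [1->0,2->0] -> levels [5 9 4]
Step 2: flows [1->0,0->2] -> levels [5 8 5]
Step 3: flows [1->0,0=2] -> levels [6 7 5]

Answer: 6 7 5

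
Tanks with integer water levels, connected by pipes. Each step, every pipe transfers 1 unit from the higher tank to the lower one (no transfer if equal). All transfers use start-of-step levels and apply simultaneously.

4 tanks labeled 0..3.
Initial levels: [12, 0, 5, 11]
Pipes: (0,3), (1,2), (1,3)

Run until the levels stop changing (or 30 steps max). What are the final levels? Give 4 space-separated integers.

Step 1: flows [0->3,2->1,3->1] -> levels [11 2 4 11]
Step 2: flows [0=3,2->1,3->1] -> levels [11 4 3 10]
Step 3: flows [0->3,1->2,3->1] -> levels [10 4 4 10]
Step 4: flows [0=3,1=2,3->1] -> levels [10 5 4 9]
Step 5: flows [0->3,1->2,3->1] -> levels [9 5 5 9]
Step 6: flows [0=3,1=2,3->1] -> levels [9 6 5 8]
Step 7: flows [0->3,1->2,3->1] -> levels [8 6 6 8]
Step 8: flows [0=3,1=2,3->1] -> levels [8 7 6 7]
Step 9: flows [0->3,1->2,1=3] -> levels [7 6 7 8]
Step 10: flows [3->0,2->1,3->1] -> levels [8 8 6 6]
Step 11: flows [0->3,1->2,1->3] -> levels [7 6 7 8]
  -> period-2 cycle: step 11 state = step 9 state; never stabilizes
  -> state at step 30: (30-9) mod 2 = 1, same as step 10 -> [8 8 6 6]

Answer: 8 8 6 6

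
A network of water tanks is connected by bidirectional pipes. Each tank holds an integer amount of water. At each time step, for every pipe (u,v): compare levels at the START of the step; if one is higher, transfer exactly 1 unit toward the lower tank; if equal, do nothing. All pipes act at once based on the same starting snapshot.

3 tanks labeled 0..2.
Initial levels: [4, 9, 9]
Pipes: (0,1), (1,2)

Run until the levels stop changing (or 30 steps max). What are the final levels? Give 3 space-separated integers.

Step 1: flows [1->0,1=2] -> levels [5 8 9]
Step 2: flows [1->0,2->1] -> levels [6 8 8]
Step 3: flows [1->0,1=2] -> levels [7 7 8]
Step 4: flows [0=1,2->1] -> levels [7 8 7]
Step 5: flows [1->0,1->2] -> levels [8 6 8]
Step 6: flows [0->1,2->1] -> levels [7 8 7]
  -> period-2 cycle: step 6 state = step 4 state; never stabilizes
  -> state at step 30: (30-4) mod 2 = 0, same as step 4 -> [7 8 7]

Answer: 7 8 7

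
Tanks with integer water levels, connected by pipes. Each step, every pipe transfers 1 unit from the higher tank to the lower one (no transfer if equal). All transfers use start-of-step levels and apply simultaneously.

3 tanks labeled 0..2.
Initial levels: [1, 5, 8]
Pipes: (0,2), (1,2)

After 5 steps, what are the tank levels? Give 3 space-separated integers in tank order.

Step 1: flows [2->0,2->1] -> levels [2 6 6]
Step 2: flows [2->0,1=2] -> levels [3 6 5]
Step 3: flows [2->0,1->2] -> levels [4 5 5]
Step 4: flows [2->0,1=2] -> levels [5 5 4]
Step 5: flows [0->2,1->2] -> levels [4 4 6]

Answer: 4 4 6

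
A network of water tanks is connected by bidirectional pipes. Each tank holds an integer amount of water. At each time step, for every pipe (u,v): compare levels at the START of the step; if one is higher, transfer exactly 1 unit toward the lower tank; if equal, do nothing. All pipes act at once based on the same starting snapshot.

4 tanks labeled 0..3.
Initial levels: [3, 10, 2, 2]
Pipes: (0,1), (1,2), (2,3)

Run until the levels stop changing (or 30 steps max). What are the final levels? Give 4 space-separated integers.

Answer: 4 6 3 4

Derivation:
Step 1: flows [1->0,1->2,2=3] -> levels [4 8 3 2]
Step 2: flows [1->0,1->2,2->3] -> levels [5 6 3 3]
Step 3: flows [1->0,1->2,2=3] -> levels [6 4 4 3]
Step 4: flows [0->1,1=2,2->3] -> levels [5 5 3 4]
Step 5: flows [0=1,1->2,3->2] -> levels [5 4 5 3]
Step 6: flows [0->1,2->1,2->3] -> levels [4 6 3 4]
Step 7: flows [1->0,1->2,3->2] -> levels [5 4 5 3]
  -> period-2 cycle: step 7 state = step 5 state; never stabilizes
  -> state at step 30: (30-5) mod 2 = 1, same as step 6 -> [4 6 3 4]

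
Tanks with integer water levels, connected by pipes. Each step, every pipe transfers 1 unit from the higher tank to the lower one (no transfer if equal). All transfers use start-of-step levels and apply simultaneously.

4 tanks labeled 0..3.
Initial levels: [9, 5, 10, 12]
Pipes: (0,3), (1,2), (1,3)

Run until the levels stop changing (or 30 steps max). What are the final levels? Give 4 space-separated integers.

Step 1: flows [3->0,2->1,3->1] -> levels [10 7 9 10]
Step 2: flows [0=3,2->1,3->1] -> levels [10 9 8 9]
Step 3: flows [0->3,1->2,1=3] -> levels [9 8 9 10]
Step 4: flows [3->0,2->1,3->1] -> levels [10 10 8 8]
Step 5: flows [0->3,1->2,1->3] -> levels [9 8 9 10]
  -> period-2 cycle: step 5 state = step 3 state; never stabilizes
  -> state at step 30: (30-3) mod 2 = 1, same as step 4 -> [10 10 8 8]

Answer: 10 10 8 8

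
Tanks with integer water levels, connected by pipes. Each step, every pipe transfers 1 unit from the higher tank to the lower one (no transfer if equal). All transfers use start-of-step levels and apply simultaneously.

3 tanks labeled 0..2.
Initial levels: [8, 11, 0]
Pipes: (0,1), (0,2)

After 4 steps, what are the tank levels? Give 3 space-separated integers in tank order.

Step 1: flows [1->0,0->2] -> levels [8 10 1]
Step 2: flows [1->0,0->2] -> levels [8 9 2]
Step 3: flows [1->0,0->2] -> levels [8 8 3]
Step 4: flows [0=1,0->2] -> levels [7 8 4]

Answer: 7 8 4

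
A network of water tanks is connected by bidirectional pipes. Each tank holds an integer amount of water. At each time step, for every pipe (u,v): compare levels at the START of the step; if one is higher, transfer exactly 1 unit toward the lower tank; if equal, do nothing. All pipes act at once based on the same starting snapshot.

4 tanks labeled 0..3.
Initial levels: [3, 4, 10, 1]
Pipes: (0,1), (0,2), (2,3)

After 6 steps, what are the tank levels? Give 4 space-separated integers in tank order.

Step 1: flows [1->0,2->0,2->3] -> levels [5 3 8 2]
Step 2: flows [0->1,2->0,2->3] -> levels [5 4 6 3]
Step 3: flows [0->1,2->0,2->3] -> levels [5 5 4 4]
Step 4: flows [0=1,0->2,2=3] -> levels [4 5 5 4]
Step 5: flows [1->0,2->0,2->3] -> levels [6 4 3 5]
Step 6: flows [0->1,0->2,3->2] -> levels [4 5 5 4]

Answer: 4 5 5 4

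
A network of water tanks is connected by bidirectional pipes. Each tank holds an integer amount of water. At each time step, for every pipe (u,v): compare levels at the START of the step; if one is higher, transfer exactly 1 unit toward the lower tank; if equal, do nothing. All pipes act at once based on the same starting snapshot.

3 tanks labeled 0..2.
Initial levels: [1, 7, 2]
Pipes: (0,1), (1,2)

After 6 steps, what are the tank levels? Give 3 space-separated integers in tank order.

Step 1: flows [1->0,1->2] -> levels [2 5 3]
Step 2: flows [1->0,1->2] -> levels [3 3 4]
Step 3: flows [0=1,2->1] -> levels [3 4 3]
Step 4: flows [1->0,1->2] -> levels [4 2 4]
Step 5: flows [0->1,2->1] -> levels [3 4 3]
  -> period-2 cycle: step 5 state = step 3 state
  -> state at step 6: (6-3) mod 2 = 1, same as step 4 -> [4 2 4]

Answer: 4 2 4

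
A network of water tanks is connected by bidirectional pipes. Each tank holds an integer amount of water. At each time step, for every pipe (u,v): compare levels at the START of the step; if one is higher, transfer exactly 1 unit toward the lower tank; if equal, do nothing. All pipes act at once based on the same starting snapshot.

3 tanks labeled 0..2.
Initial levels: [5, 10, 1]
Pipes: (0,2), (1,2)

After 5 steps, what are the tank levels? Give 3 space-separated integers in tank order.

Answer: 5 5 6

Derivation:
Step 1: flows [0->2,1->2] -> levels [4 9 3]
Step 2: flows [0->2,1->2] -> levels [3 8 5]
Step 3: flows [2->0,1->2] -> levels [4 7 5]
Step 4: flows [2->0,1->2] -> levels [5 6 5]
Step 5: flows [0=2,1->2] -> levels [5 5 6]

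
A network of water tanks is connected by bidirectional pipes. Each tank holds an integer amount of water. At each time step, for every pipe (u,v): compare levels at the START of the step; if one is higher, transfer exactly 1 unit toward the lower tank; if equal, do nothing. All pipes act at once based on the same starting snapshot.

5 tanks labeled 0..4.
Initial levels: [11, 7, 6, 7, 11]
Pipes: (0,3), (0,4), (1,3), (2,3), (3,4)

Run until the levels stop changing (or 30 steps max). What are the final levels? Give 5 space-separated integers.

Answer: 9 9 9 6 9

Derivation:
Step 1: flows [0->3,0=4,1=3,3->2,4->3] -> levels [10 7 7 8 10]
Step 2: flows [0->3,0=4,3->1,3->2,4->3] -> levels [9 8 8 8 9]
Step 3: flows [0->3,0=4,1=3,2=3,4->3] -> levels [8 8 8 10 8]
Step 4: flows [3->0,0=4,3->1,3->2,3->4] -> levels [9 9 9 6 9]
Step 5: flows [0->3,0=4,1->3,2->3,4->3] -> levels [8 8 8 10 8]
  -> period-2 cycle: step 5 state = step 3 state; never stabilizes
  -> state at step 30: (30-3) mod 2 = 1, same as step 4 -> [9 9 9 6 9]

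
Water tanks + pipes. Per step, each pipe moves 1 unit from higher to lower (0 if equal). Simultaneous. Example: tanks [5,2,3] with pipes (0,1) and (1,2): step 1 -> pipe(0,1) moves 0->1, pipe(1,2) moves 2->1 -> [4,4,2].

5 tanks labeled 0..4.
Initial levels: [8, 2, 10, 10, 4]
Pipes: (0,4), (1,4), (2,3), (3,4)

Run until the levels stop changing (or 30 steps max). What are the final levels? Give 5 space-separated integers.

Step 1: flows [0->4,4->1,2=3,3->4] -> levels [7 3 10 9 5]
Step 2: flows [0->4,4->1,2->3,3->4] -> levels [6 4 9 9 6]
Step 3: flows [0=4,4->1,2=3,3->4] -> levels [6 5 9 8 6]
Step 4: flows [0=4,4->1,2->3,3->4] -> levels [6 6 8 8 6]
Step 5: flows [0=4,1=4,2=3,3->4] -> levels [6 6 8 7 7]
Step 6: flows [4->0,4->1,2->3,3=4] -> levels [7 7 7 8 5]
Step 7: flows [0->4,1->4,3->2,3->4] -> levels [6 6 8 6 8]
Step 8: flows [4->0,4->1,2->3,4->3] -> levels [7 7 7 8 5]
  -> period-2 cycle: step 8 state = step 6 state; never stabilizes
  -> state at step 30: (30-6) mod 2 = 0, same as step 6 -> [7 7 7 8 5]

Answer: 7 7 7 8 5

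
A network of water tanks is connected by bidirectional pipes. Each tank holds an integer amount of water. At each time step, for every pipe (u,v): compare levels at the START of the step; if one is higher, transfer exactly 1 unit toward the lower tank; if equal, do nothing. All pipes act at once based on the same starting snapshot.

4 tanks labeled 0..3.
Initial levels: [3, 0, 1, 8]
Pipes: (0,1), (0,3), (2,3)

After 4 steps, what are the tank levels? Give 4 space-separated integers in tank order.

Step 1: flows [0->1,3->0,3->2] -> levels [3 1 2 6]
Step 2: flows [0->1,3->0,3->2] -> levels [3 2 3 4]
Step 3: flows [0->1,3->0,3->2] -> levels [3 3 4 2]
Step 4: flows [0=1,0->3,2->3] -> levels [2 3 3 4]

Answer: 2 3 3 4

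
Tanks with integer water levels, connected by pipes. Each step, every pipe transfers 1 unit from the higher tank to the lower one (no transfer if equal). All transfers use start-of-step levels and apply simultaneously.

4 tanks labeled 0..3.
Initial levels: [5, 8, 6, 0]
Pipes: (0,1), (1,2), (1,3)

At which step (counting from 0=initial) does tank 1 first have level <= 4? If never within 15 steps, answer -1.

Answer: 3

Derivation:
Step 1: flows [1->0,1->2,1->3] -> levels [6 5 7 1]
Step 2: flows [0->1,2->1,1->3] -> levels [5 6 6 2]
Step 3: flows [1->0,1=2,1->3] -> levels [6 4 6 3]
Tank 1 first reaches <=4 at step 3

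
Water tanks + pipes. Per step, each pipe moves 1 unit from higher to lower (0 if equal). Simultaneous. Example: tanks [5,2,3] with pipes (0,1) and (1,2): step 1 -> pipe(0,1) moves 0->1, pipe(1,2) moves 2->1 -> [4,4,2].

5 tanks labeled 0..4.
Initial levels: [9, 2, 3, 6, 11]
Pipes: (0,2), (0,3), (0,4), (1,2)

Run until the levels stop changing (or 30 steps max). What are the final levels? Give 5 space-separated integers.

Step 1: flows [0->2,0->3,4->0,2->1] -> levels [8 3 3 7 10]
Step 2: flows [0->2,0->3,4->0,1=2] -> levels [7 3 4 8 9]
Step 3: flows [0->2,3->0,4->0,2->1] -> levels [8 4 4 7 8]
Step 4: flows [0->2,0->3,0=4,1=2] -> levels [6 4 5 8 8]
Step 5: flows [0->2,3->0,4->0,2->1] -> levels [7 5 5 7 7]
Step 6: flows [0->2,0=3,0=4,1=2] -> levels [6 5 6 7 7]
Step 7: flows [0=2,3->0,4->0,2->1] -> levels [8 6 5 6 6]
Step 8: flows [0->2,0->3,0->4,1->2] -> levels [5 5 7 7 7]
Step 9: flows [2->0,3->0,4->0,2->1] -> levels [8 6 5 6 6]
  -> period-2 cycle: step 9 state = step 7 state; never stabilizes
  -> state at step 30: (30-7) mod 2 = 1, same as step 8 -> [5 5 7 7 7]

Answer: 5 5 7 7 7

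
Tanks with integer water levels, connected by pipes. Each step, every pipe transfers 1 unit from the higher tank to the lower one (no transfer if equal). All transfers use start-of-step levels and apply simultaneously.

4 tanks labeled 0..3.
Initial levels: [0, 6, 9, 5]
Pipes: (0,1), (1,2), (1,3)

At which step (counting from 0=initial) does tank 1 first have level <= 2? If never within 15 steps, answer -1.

Answer: -1

Derivation:
Step 1: flows [1->0,2->1,1->3] -> levels [1 5 8 6]
Step 2: flows [1->0,2->1,3->1] -> levels [2 6 7 5]
Step 3: flows [1->0,2->1,1->3] -> levels [3 5 6 6]
Step 4: flows [1->0,2->1,3->1] -> levels [4 6 5 5]
Step 5: flows [1->0,1->2,1->3] -> levels [5 3 6 6]
Step 6: flows [0->1,2->1,3->1] -> levels [4 6 5 5]
  -> period-2 cycle (repeats step 4); tank 1 never drops to <=2
Tank 1 never reaches <=2 within 15 steps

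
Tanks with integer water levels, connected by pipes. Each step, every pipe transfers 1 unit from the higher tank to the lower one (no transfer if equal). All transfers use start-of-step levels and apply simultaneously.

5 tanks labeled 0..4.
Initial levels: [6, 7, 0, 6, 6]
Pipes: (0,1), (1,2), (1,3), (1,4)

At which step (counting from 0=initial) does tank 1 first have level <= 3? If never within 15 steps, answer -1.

Step 1: flows [1->0,1->2,1->3,1->4] -> levels [7 3 1 7 7]
Tank 1 first reaches <=3 at step 1

Answer: 1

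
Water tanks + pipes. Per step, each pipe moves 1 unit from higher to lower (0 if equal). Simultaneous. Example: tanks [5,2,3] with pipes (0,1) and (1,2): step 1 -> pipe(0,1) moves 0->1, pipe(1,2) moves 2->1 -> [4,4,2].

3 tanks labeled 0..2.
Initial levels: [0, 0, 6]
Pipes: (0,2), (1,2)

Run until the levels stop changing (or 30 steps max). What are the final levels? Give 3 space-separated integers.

Step 1: flows [2->0,2->1] -> levels [1 1 4]
Step 2: flows [2->0,2->1] -> levels [2 2 2]
Step 3: flows [0=2,1=2] -> levels [2 2 2]
  -> stable (no change)

Answer: 2 2 2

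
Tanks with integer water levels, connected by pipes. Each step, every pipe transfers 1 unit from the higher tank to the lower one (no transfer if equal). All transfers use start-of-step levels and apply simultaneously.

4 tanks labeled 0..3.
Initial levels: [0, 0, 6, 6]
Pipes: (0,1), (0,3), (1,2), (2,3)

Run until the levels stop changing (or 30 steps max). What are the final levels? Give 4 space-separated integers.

Step 1: flows [0=1,3->0,2->1,2=3] -> levels [1 1 5 5]
Step 2: flows [0=1,3->0,2->1,2=3] -> levels [2 2 4 4]
Step 3: flows [0=1,3->0,2->1,2=3] -> levels [3 3 3 3]
Step 4: flows [0=1,0=3,1=2,2=3] -> levels [3 3 3 3]
  -> stable (no change)

Answer: 3 3 3 3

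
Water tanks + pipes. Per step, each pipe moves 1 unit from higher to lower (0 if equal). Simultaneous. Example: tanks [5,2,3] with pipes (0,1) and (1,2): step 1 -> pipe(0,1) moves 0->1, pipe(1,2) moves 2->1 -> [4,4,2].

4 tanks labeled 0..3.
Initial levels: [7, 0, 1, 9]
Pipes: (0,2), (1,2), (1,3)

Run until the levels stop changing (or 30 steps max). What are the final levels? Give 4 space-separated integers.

Step 1: flows [0->2,2->1,3->1] -> levels [6 2 1 8]
Step 2: flows [0->2,1->2,3->1] -> levels [5 2 3 7]
Step 3: flows [0->2,2->1,3->1] -> levels [4 4 3 6]
Step 4: flows [0->2,1->2,3->1] -> levels [3 4 5 5]
Step 5: flows [2->0,2->1,3->1] -> levels [4 6 3 4]
Step 6: flows [0->2,1->2,1->3] -> levels [3 4 5 5]
  -> period-2 cycle: step 6 state = step 4 state; never stabilizes
  -> state at step 30: (30-4) mod 2 = 0, same as step 4 -> [3 4 5 5]

Answer: 3 4 5 5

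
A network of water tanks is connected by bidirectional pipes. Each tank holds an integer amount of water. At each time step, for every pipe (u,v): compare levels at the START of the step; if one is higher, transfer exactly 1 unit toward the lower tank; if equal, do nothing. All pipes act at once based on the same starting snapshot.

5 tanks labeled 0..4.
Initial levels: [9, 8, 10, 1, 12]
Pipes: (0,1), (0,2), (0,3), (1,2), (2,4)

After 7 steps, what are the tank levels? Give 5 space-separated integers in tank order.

Answer: 8 8 7 7 10

Derivation:
Step 1: flows [0->1,2->0,0->3,2->1,4->2] -> levels [8 10 9 2 11]
Step 2: flows [1->0,2->0,0->3,1->2,4->2] -> levels [9 8 10 3 10]
Step 3: flows [0->1,2->0,0->3,2->1,2=4] -> levels [8 10 8 4 10]
Step 4: flows [1->0,0=2,0->3,1->2,4->2] -> levels [8 8 10 5 9]
Step 5: flows [0=1,2->0,0->3,2->1,2->4] -> levels [8 9 7 6 10]
Step 6: flows [1->0,0->2,0->3,1->2,4->2] -> levels [7 7 10 7 9]
Step 7: flows [0=1,2->0,0=3,2->1,2->4] -> levels [8 8 7 7 10]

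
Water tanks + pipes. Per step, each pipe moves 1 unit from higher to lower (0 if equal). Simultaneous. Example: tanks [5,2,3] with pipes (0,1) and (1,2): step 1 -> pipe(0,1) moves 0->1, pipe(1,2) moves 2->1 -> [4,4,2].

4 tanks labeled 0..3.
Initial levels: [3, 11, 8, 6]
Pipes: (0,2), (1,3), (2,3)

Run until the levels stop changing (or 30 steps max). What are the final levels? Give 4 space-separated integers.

Step 1: flows [2->0,1->3,2->3] -> levels [4 10 6 8]
Step 2: flows [2->0,1->3,3->2] -> levels [5 9 6 8]
Step 3: flows [2->0,1->3,3->2] -> levels [6 8 6 8]
Step 4: flows [0=2,1=3,3->2] -> levels [6 8 7 7]
Step 5: flows [2->0,1->3,2=3] -> levels [7 7 6 8]
Step 6: flows [0->2,3->1,3->2] -> levels [6 8 8 6]
Step 7: flows [2->0,1->3,2->3] -> levels [7 7 6 8]
  -> period-2 cycle: step 7 state = step 5 state; never stabilizes
  -> state at step 30: (30-5) mod 2 = 1, same as step 6 -> [6 8 8 6]

Answer: 6 8 8 6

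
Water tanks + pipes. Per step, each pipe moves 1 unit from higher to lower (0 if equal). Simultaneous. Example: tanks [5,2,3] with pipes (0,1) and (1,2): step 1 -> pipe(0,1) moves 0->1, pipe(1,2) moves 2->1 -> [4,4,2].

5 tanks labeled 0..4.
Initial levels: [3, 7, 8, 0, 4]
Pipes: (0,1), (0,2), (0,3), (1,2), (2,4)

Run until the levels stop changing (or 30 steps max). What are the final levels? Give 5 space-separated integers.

Answer: 6 4 3 4 5

Derivation:
Step 1: flows [1->0,2->0,0->3,2->1,2->4] -> levels [4 7 5 1 5]
Step 2: flows [1->0,2->0,0->3,1->2,2=4] -> levels [5 5 5 2 5]
Step 3: flows [0=1,0=2,0->3,1=2,2=4] -> levels [4 5 5 3 5]
Step 4: flows [1->0,2->0,0->3,1=2,2=4] -> levels [5 4 4 4 5]
Step 5: flows [0->1,0->2,0->3,1=2,4->2] -> levels [2 5 6 5 4]
Step 6: flows [1->0,2->0,3->0,2->1,2->4] -> levels [5 5 3 4 5]
Step 7: flows [0=1,0->2,0->3,1->2,4->2] -> levels [3 4 6 5 4]
Step 8: flows [1->0,2->0,3->0,2->1,2->4] -> levels [6 4 3 4 5]
Step 9: flows [0->1,0->2,0->3,1->2,4->2] -> levels [3 4 6 5 4]
  -> period-2 cycle: step 9 state = step 7 state; never stabilizes
  -> state at step 30: (30-7) mod 2 = 1, same as step 8 -> [6 4 3 4 5]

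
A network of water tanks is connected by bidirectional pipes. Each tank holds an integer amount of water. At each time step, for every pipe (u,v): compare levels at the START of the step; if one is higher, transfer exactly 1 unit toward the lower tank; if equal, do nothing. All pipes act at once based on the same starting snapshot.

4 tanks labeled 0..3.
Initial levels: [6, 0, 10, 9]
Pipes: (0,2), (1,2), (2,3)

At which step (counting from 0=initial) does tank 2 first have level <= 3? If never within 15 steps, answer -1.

Step 1: flows [2->0,2->1,2->3] -> levels [7 1 7 10]
Step 2: flows [0=2,2->1,3->2] -> levels [7 2 7 9]
Step 3: flows [0=2,2->1,3->2] -> levels [7 3 7 8]
Step 4: flows [0=2,2->1,3->2] -> levels [7 4 7 7]
Step 5: flows [0=2,2->1,2=3] -> levels [7 5 6 7]
Step 6: flows [0->2,2->1,3->2] -> levels [6 6 7 6]
Step 7: flows [2->0,2->1,2->3] -> levels [7 7 4 7]
Step 8: flows [0->2,1->2,3->2] -> levels [6 6 7 6]
  -> period-2 cycle (repeats step 6); tank 2 never drops to <=3
Tank 2 never reaches <=3 within 15 steps

Answer: -1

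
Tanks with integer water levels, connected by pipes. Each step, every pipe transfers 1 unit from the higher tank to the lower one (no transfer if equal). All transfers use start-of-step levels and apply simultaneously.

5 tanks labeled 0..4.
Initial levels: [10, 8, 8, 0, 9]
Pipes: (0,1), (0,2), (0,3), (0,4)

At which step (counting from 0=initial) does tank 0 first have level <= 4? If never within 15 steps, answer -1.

Step 1: flows [0->1,0->2,0->3,0->4] -> levels [6 9 9 1 10]
Step 2: flows [1->0,2->0,0->3,4->0] -> levels [8 8 8 2 9]
Step 3: flows [0=1,0=2,0->3,4->0] -> levels [8 8 8 3 8]
Step 4: flows [0=1,0=2,0->3,0=4] -> levels [7 8 8 4 8]
Step 5: flows [1->0,2->0,0->3,4->0] -> levels [9 7 7 5 7]
Step 6: flows [0->1,0->2,0->3,0->4] -> levels [5 8 8 6 8]
Step 7: flows [1->0,2->0,3->0,4->0] -> levels [9 7 7 5 7]
  -> period-2 cycle (repeats step 5); tank 0 never drops to <=4
Tank 0 never reaches <=4 within 15 steps

Answer: -1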